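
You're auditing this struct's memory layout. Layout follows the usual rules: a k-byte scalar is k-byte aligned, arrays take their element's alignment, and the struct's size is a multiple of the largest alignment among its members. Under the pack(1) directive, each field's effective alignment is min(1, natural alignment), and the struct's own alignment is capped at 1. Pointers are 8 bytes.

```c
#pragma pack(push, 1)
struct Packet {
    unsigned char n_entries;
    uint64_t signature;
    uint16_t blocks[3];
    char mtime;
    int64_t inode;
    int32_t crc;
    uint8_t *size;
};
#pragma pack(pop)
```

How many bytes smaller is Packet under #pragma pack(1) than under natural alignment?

12

natural layout:
  0..1  n_entries  (1B, 1-aligned)
  1..8  -- padding (7B)
  8..16  signature  (8B, 8-aligned)
  16..22  blocks  (6B, 2-aligned)
  22..23  mtime  (1B, 1-aligned)
  23..24  -- padding (1B)
  24..32  inode  (8B, 8-aligned)
  32..36  crc  (4B, 4-aligned)
  36..40  -- padding (4B)
  40..48  size  (8B, 8-aligned)
  sizeof = 48, alignof = 8
packed(1) layout:
  0..1  n_entries  (1B, 1-aligned)
  1..9  signature  (8B, 1-aligned)
  9..15  blocks  (6B, 1-aligned)
  15..16  mtime  (1B, 1-aligned)
  16..24  inode  (8B, 1-aligned)
  24..28  crc  (4B, 1-aligned)
  28..36  size  (8B, 1-aligned)
  sizeof = 36, alignof = 1
48 − 36 = 12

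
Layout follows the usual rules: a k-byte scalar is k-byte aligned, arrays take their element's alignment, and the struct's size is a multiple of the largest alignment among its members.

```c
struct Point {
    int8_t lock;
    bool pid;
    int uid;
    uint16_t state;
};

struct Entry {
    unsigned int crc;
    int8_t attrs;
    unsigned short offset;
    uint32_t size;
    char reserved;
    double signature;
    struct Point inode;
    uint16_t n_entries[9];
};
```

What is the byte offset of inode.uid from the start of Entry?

Point: @0: lock [1B, align 1] → 1; @1: pid [1B, align 1] → 2; +2 pad (align 4); @4: uid [4B, align 4] → 8; @8: state [2B, align 2] → 10; +2 tail pad (align 4); size 12, align 4
@0: crc [4B, align 4] → 4
@4: attrs [1B, align 1] → 5
+1 pad (align 2)
@6: offset [2B, align 2] → 8
@8: size [4B, align 4] → 12
@12: reserved [1B, align 1] → 13
+3 pad (align 8)
@16: signature [8B, align 8] → 24
@24: inode [12B, align 4] → 36
within Point: uid at 4
24 + 4 = 28

28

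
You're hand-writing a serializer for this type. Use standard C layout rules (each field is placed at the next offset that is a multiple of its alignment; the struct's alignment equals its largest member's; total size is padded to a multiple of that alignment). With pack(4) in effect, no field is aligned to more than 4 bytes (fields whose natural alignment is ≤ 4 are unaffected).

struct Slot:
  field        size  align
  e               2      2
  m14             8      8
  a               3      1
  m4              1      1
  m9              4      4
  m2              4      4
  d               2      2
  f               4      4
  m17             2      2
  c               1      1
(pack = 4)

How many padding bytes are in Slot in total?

5

0..2  e  (2B, 2-aligned)
2..4  -- padding (2B)
4..12  m14  (8B, 4-aligned)
12..15  a  (3B, 1-aligned)
15..16  m4  (1B, 1-aligned)
16..20  m9  (4B, 4-aligned)
20..24  m2  (4B, 4-aligned)
24..26  d  (2B, 2-aligned)
26..28  -- padding (2B)
28..32  f  (4B, 4-aligned)
32..34  m17  (2B, 2-aligned)
34..35  c  (1B, 1-aligned)
35..36  -- tail padding (1B)
sizeof = 36, alignof = 4
data bytes 31, size 36 → padding 5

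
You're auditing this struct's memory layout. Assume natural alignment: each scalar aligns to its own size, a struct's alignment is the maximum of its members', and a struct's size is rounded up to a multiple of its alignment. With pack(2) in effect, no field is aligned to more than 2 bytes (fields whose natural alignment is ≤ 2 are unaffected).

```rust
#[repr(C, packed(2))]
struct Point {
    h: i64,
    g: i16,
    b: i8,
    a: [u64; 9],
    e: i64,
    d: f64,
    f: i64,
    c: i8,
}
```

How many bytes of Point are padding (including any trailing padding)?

@0: h [8B, align 2] → 8
@8: g [2B, align 2] → 10
@10: b [1B, align 1] → 11
+1 pad (align 2)
@12: a [72B, align 2] → 84
@84: e [8B, align 2] → 92
@92: d [8B, align 2] → 100
@100: f [8B, align 2] → 108
@108: c [1B, align 1] → 109
+1 tail pad (align 2)
size 110, align 2
data bytes 108, size 110 → padding 2

2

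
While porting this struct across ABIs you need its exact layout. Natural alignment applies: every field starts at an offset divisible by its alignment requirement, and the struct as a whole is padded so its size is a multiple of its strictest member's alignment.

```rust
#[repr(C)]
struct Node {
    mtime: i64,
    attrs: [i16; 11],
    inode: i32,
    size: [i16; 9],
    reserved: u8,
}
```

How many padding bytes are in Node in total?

mtime at 0 (size 8, align 8) → ends 8
attrs at 8 (size 22, align 2) → ends 30
pad 2 to align 4 for inode
inode at 32 (size 4, align 4) → ends 36
size at 36 (size 18, align 2) → ends 54
reserved at 54 (size 1, align 1) → ends 55
tail pad 1 to reach multiple of 8
total 56 bytes, alignment 8
data bytes 53, size 56 → padding 3

3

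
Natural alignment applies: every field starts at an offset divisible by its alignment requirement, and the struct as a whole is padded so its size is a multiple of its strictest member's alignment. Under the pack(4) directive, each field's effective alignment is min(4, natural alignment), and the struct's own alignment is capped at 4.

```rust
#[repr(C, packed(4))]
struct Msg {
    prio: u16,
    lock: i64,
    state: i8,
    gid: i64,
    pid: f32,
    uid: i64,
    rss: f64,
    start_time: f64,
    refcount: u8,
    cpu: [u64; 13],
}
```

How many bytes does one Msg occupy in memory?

160 bytes

prio at 0 (size 2, align 2) → ends 2
pad 2 to align 4 for lock
lock at 4 (size 8, align 4) → ends 12
state at 12 (size 1, align 1) → ends 13
pad 3 to align 4 for gid
gid at 16 (size 8, align 4) → ends 24
pid at 24 (size 4, align 4) → ends 28
uid at 28 (size 8, align 4) → ends 36
rss at 36 (size 8, align 4) → ends 44
start_time at 44 (size 8, align 4) → ends 52
refcount at 52 (size 1, align 1) → ends 53
pad 3 to align 4 for cpu
cpu at 56 (size 104, align 4) → ends 160
total 160 bytes, alignment 4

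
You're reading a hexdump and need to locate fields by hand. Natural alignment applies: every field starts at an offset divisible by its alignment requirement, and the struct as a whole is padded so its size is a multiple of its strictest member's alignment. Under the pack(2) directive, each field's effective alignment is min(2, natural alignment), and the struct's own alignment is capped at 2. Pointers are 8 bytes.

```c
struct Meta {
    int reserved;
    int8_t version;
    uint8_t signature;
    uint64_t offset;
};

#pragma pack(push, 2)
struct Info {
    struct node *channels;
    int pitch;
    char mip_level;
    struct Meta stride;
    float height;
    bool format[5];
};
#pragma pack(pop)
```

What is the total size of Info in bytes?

40

Meta: reserved at 0 (size 4, align 4) → ends 4; version at 4 (size 1, align 1) → ends 5; signature at 5 (size 1, align 1) → ends 6; pad 2 to align 8 for offset; offset at 8 (size 8, align 8) → ends 16; total 16 bytes, alignment 8
channels at 0 (size 8, align 2) → ends 8
pitch at 8 (size 4, align 2) → ends 12
mip_level at 12 (size 1, align 1) → ends 13
pad 1 to align 2 for stride
stride at 14 (size 16, align 2) → ends 30
height at 30 (size 4, align 2) → ends 34
format at 34 (size 5, align 1) → ends 39
tail pad 1 to reach multiple of 2
total 40 bytes, alignment 2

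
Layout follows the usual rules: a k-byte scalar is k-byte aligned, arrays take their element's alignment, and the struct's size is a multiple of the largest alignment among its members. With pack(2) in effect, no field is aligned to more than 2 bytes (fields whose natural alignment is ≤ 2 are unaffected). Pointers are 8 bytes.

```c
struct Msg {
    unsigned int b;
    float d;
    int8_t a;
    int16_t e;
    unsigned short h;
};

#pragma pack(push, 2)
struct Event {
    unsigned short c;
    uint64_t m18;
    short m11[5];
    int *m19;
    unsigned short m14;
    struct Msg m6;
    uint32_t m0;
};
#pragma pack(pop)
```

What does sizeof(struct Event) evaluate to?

Msg: b at 0 (size 4, align 4) → ends 4; d at 4 (size 4, align 4) → ends 8; a at 8 (size 1, align 1) → ends 9; pad 1 to align 2 for e; e at 10 (size 2, align 2) → ends 12; h at 12 (size 2, align 2) → ends 14; tail pad 2 to reach multiple of 4; total 16 bytes, alignment 4
c at 0 (size 2, align 2) → ends 2
m18 at 2 (size 8, align 2) → ends 10
m11 at 10 (size 10, align 2) → ends 20
m19 at 20 (size 8, align 2) → ends 28
m14 at 28 (size 2, align 2) → ends 30
m6 at 30 (size 16, align 2) → ends 46
m0 at 46 (size 4, align 2) → ends 50
total 50 bytes, alignment 2

50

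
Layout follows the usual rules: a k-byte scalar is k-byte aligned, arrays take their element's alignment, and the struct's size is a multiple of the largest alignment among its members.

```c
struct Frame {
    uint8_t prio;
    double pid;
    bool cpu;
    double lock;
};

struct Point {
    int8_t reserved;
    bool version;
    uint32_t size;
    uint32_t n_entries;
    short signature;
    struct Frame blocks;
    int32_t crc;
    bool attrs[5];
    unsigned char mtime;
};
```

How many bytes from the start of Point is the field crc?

48

Frame: prio at 0 (size 1, align 1) → ends 1; pad 7 to align 8 for pid; pid at 8 (size 8, align 8) → ends 16; cpu at 16 (size 1, align 1) → ends 17; pad 7 to align 8 for lock; lock at 24 (size 8, align 8) → ends 32; total 32 bytes, alignment 8
reserved at 0 (size 1, align 1) → ends 1
version at 1 (size 1, align 1) → ends 2
pad 2 to align 4 for size
size at 4 (size 4, align 4) → ends 8
n_entries at 8 (size 4, align 4) → ends 12
signature at 12 (size 2, align 2) → ends 14
pad 2 to align 8 for blocks
blocks at 16 (size 32, align 8) → ends 48
crc at 48 (size 4, align 4) → ends 52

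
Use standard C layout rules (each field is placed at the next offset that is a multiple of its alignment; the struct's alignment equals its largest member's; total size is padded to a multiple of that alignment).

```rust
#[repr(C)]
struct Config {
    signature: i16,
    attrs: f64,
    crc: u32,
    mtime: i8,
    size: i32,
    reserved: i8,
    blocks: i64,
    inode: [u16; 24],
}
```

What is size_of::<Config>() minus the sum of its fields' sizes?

signature at 0 (size 2, align 2) → ends 2
pad 6 to align 8 for attrs
attrs at 8 (size 8, align 8) → ends 16
crc at 16 (size 4, align 4) → ends 20
mtime at 20 (size 1, align 1) → ends 21
pad 3 to align 4 for size
size at 24 (size 4, align 4) → ends 28
reserved at 28 (size 1, align 1) → ends 29
pad 3 to align 8 for blocks
blocks at 32 (size 8, align 8) → ends 40
inode at 40 (size 48, align 2) → ends 88
total 88 bytes, alignment 8
data bytes 76, size 88 → padding 12

12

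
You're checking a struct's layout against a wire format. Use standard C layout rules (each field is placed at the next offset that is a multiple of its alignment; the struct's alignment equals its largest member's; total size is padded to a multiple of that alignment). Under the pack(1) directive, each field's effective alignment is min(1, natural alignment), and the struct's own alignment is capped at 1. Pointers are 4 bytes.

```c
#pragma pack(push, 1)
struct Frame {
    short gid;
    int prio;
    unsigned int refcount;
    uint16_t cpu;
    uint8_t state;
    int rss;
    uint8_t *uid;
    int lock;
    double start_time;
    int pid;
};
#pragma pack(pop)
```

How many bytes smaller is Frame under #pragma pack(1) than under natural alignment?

natural layout:
  @0: gid [2B, align 2] → 2
  +2 pad (align 4)
  @4: prio [4B, align 4] → 8
  @8: refcount [4B, align 4] → 12
  @12: cpu [2B, align 2] → 14
  @14: state [1B, align 1] → 15
  +1 pad (align 4)
  @16: rss [4B, align 4] → 20
  @20: uid [4B, align 4] → 24
  @24: lock [4B, align 4] → 28
  +4 pad (align 8)
  @32: start_time [8B, align 8] → 40
  @40: pid [4B, align 4] → 44
  +4 tail pad (align 8)
  size 48, align 8
packed(1) layout:
  @0: gid [2B, align 1] → 2
  @2: prio [4B, align 1] → 6
  @6: refcount [4B, align 1] → 10
  @10: cpu [2B, align 1] → 12
  @12: state [1B, align 1] → 13
  @13: rss [4B, align 1] → 17
  @17: uid [4B, align 1] → 21
  @21: lock [4B, align 1] → 25
  @25: start_time [8B, align 1] → 33
  @33: pid [4B, align 1] → 37
  size 37, align 1
48 − 37 = 11

11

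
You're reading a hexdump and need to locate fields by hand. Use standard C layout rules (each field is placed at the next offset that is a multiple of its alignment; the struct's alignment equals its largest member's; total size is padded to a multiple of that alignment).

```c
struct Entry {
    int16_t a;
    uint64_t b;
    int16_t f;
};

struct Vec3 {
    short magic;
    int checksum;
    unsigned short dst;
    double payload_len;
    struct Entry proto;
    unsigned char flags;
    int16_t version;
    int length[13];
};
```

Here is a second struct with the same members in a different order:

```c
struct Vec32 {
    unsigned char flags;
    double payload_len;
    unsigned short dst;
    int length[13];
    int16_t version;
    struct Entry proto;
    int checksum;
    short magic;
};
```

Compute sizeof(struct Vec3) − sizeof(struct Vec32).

Entry: a at 0 (size 2, align 2) → ends 2; pad 6 to align 8 for b; b at 8 (size 8, align 8) → ends 16; f at 16 (size 2, align 2) → ends 18; tail pad 6 to reach multiple of 8; total 24 bytes, alignment 8
magic at 0 (size 2, align 2) → ends 2
pad 2 to align 4 for checksum
checksum at 4 (size 4, align 4) → ends 8
dst at 8 (size 2, align 2) → ends 10
pad 6 to align 8 for payload_len
payload_len at 16 (size 8, align 8) → ends 24
proto at 24 (size 24, align 8) → ends 48
flags at 48 (size 1, align 1) → ends 49
pad 1 to align 2 for version
version at 50 (size 2, align 2) → ends 52
length at 52 (size 52, align 4) → ends 104
total 104 bytes, alignment 8
— Vec32 —
flags at 0 (size 1, align 1) → ends 1
pad 7 to align 8 for payload_len
payload_len at 8 (size 8, align 8) → ends 16
dst at 16 (size 2, align 2) → ends 18
pad 2 to align 4 for length
length at 20 (size 52, align 4) → ends 72
version at 72 (size 2, align 2) → ends 74
pad 6 to align 8 for proto
proto at 80 (size 24, align 8) → ends 104
checksum at 104 (size 4, align 4) → ends 108
magic at 108 (size 2, align 2) → ends 110
tail pad 2 to reach multiple of 8
total 112 bytes, alignment 8
104 − 112 = -8

-8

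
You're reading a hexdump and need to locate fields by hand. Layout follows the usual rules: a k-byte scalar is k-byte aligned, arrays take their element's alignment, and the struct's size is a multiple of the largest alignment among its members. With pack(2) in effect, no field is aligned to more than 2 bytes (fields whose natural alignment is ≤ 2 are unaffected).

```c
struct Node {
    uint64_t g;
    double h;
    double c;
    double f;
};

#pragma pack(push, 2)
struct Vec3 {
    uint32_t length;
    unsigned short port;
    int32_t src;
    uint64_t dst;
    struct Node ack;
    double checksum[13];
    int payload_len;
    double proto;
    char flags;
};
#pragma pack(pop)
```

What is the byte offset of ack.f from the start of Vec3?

42

Node: 0..8  g  (8B, 8-aligned); 8..16  h  (8B, 8-aligned); 16..24  c  (8B, 8-aligned); 24..32  f  (8B, 8-aligned); sizeof = 32, alignof = 8
0..4  length  (4B, 2-aligned)
4..6  port  (2B, 2-aligned)
6..10  src  (4B, 2-aligned)
10..18  dst  (8B, 2-aligned)
18..50  ack  (32B, 2-aligned)
within Node: f at 24
18 + 24 = 42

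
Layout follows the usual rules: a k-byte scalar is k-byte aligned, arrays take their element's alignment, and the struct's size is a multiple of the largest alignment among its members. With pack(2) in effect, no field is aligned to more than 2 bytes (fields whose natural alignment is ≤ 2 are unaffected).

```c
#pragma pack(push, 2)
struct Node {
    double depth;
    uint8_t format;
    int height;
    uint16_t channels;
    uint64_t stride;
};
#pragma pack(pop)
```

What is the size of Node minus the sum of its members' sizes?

0..8  depth  (8B, 2-aligned)
8..9  format  (1B, 1-aligned)
9..10  -- padding (1B)
10..14  height  (4B, 2-aligned)
14..16  channels  (2B, 2-aligned)
16..24  stride  (8B, 2-aligned)
sizeof = 24, alignof = 2
data bytes 23, size 24 → padding 1

1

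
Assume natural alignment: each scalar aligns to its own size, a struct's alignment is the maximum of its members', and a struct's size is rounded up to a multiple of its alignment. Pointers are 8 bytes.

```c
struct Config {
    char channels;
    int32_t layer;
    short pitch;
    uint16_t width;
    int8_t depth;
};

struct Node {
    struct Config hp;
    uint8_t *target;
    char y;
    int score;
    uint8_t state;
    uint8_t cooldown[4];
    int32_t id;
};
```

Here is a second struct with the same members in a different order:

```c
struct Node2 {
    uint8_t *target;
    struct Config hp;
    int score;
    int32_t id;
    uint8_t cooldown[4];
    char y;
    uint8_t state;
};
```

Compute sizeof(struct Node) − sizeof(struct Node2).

Config: 0..1  channels  (1B, 1-aligned); 1..4  -- padding (3B); 4..8  layer  (4B, 4-aligned); 8..10  pitch  (2B, 2-aligned); 10..12  width  (2B, 2-aligned); 12..13  depth  (1B, 1-aligned); 13..16  -- tail padding (3B); sizeof = 16, alignof = 4
0..16  hp  (16B, 4-aligned)
16..24  target  (8B, 8-aligned)
24..25  y  (1B, 1-aligned)
25..28  -- padding (3B)
28..32  score  (4B, 4-aligned)
32..33  state  (1B, 1-aligned)
33..37  cooldown  (4B, 1-aligned)
37..40  -- padding (3B)
40..44  id  (4B, 4-aligned)
44..48  -- tail padding (4B)
sizeof = 48, alignof = 8
— Node2 —
0..8  target  (8B, 8-aligned)
8..24  hp  (16B, 4-aligned)
24..28  score  (4B, 4-aligned)
28..32  id  (4B, 4-aligned)
32..36  cooldown  (4B, 1-aligned)
36..37  y  (1B, 1-aligned)
37..38  state  (1B, 1-aligned)
38..40  -- tail padding (2B)
sizeof = 40, alignof = 8
48 − 40 = 8

8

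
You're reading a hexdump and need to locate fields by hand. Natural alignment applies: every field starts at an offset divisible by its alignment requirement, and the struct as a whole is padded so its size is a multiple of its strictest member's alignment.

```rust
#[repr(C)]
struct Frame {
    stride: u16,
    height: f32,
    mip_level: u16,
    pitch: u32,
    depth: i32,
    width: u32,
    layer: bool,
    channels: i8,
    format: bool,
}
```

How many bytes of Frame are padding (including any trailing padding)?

stride at 0 (size 2, align 2) → ends 2
pad 2 to align 4 for height
height at 4 (size 4, align 4) → ends 8
mip_level at 8 (size 2, align 2) → ends 10
pad 2 to align 4 for pitch
pitch at 12 (size 4, align 4) → ends 16
depth at 16 (size 4, align 4) → ends 20
width at 20 (size 4, align 4) → ends 24
layer at 24 (size 1, align 1) → ends 25
channels at 25 (size 1, align 1) → ends 26
format at 26 (size 1, align 1) → ends 27
tail pad 1 to reach multiple of 4
total 28 bytes, alignment 4
data bytes 23, size 28 → padding 5

5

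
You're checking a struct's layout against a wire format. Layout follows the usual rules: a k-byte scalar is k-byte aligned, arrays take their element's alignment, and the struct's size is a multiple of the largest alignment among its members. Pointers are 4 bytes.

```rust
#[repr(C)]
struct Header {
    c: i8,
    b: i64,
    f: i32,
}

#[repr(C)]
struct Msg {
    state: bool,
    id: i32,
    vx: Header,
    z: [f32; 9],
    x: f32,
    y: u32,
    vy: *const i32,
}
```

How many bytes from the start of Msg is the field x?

Header: 0..1  c  (1B, 1-aligned); 1..8  -- padding (7B); 8..16  b  (8B, 8-aligned); 16..20  f  (4B, 4-aligned); 20..24  -- tail padding (4B); sizeof = 24, alignof = 8
0..1  state  (1B, 1-aligned)
1..4  -- padding (3B)
4..8  id  (4B, 4-aligned)
8..32  vx  (24B, 8-aligned)
32..68  z  (36B, 4-aligned)
68..72  x  (4B, 4-aligned)

68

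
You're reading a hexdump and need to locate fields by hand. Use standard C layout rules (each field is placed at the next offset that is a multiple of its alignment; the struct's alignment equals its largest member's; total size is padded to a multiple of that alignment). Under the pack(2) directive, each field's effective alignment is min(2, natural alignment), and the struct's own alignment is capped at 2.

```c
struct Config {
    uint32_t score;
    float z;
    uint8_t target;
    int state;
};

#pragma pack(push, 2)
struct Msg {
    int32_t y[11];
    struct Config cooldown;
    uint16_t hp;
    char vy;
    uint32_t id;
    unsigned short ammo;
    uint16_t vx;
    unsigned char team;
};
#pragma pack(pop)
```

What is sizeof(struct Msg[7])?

Config: @0: score [4B, align 4] → 4; @4: z [4B, align 4] → 8; @8: target [1B, align 1] → 9; +3 pad (align 4); @12: state [4B, align 4] → 16; size 16, align 4
@0: y [44B, align 2] → 44
@44: cooldown [16B, align 2] → 60
@60: hp [2B, align 2] → 62
@62: vy [1B, align 1] → 63
+1 pad (align 2)
@64: id [4B, align 2] → 68
@68: ammo [2B, align 2] → 70
@70: vx [2B, align 2] → 72
@72: team [1B, align 1] → 73
+1 tail pad (align 2)
size 74, align 2
array of 7: 7 × 74 = 518

518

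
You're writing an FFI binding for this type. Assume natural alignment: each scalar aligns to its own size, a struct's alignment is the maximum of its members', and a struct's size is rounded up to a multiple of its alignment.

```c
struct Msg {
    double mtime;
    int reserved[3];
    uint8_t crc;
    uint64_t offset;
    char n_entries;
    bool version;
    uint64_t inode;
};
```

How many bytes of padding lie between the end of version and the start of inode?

6

mtime at 0 (size 8, align 8) → ends 8
reserved at 8 (size 12, align 4) → ends 20
crc at 20 (size 1, align 1) → ends 21
pad 3 to align 8 for offset
offset at 24 (size 8, align 8) → ends 32
n_entries at 32 (size 1, align 1) → ends 33
version at 33 (size 1, align 1) → ends 34
pad 6 to align 8 for inode
inode at 40 (size 8, align 8) → ends 48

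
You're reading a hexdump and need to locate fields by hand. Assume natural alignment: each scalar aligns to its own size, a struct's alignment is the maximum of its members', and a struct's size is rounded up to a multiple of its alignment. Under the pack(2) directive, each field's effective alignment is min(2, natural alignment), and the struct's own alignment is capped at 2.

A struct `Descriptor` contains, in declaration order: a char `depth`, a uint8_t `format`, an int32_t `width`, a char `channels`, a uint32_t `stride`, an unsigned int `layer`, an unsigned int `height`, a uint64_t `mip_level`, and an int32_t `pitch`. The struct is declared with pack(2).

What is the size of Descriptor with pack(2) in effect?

@0: depth [1B, align 1] → 1
@1: format [1B, align 1] → 2
@2: width [4B, align 2] → 6
@6: channels [1B, align 1] → 7
+1 pad (align 2)
@8: stride [4B, align 2] → 12
@12: layer [4B, align 2] → 16
@16: height [4B, align 2] → 20
@20: mip_level [8B, align 2] → 28
@28: pitch [4B, align 2] → 32
size 32, align 2

32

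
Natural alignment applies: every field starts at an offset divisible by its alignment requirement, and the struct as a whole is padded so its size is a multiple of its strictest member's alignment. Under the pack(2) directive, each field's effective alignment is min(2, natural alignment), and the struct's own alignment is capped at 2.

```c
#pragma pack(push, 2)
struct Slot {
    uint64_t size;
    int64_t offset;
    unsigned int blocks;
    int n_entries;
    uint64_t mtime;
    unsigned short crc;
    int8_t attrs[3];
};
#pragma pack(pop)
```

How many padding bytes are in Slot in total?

1

0..8  size  (8B, 2-aligned)
8..16  offset  (8B, 2-aligned)
16..20  blocks  (4B, 2-aligned)
20..24  n_entries  (4B, 2-aligned)
24..32  mtime  (8B, 2-aligned)
32..34  crc  (2B, 2-aligned)
34..37  attrs  (3B, 1-aligned)
37..38  -- tail padding (1B)
sizeof = 38, alignof = 2
data bytes 37, size 38 → padding 1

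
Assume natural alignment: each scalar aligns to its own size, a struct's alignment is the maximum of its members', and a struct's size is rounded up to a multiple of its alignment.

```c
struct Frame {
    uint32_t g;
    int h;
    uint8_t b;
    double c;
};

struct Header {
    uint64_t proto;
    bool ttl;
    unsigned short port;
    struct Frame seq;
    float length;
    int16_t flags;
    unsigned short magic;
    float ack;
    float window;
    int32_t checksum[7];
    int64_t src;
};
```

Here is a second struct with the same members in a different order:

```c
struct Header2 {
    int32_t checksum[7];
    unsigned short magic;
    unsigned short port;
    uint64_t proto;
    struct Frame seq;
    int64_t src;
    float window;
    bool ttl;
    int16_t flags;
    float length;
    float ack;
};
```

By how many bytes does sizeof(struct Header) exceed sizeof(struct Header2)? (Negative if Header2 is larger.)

Frame: 0..4  g  (4B, 4-aligned); 4..8  h  (4B, 4-aligned); 8..9  b  (1B, 1-aligned); 9..16  -- padding (7B); 16..24  c  (8B, 8-aligned); sizeof = 24, alignof = 8
0..8  proto  (8B, 8-aligned)
8..9  ttl  (1B, 1-aligned)
9..10  -- padding (1B)
10..12  port  (2B, 2-aligned)
12..16  -- padding (4B)
16..40  seq  (24B, 8-aligned)
40..44  length  (4B, 4-aligned)
44..46  flags  (2B, 2-aligned)
46..48  magic  (2B, 2-aligned)
48..52  ack  (4B, 4-aligned)
52..56  window  (4B, 4-aligned)
56..84  checksum  (28B, 4-aligned)
84..88  -- padding (4B)
88..96  src  (8B, 8-aligned)
sizeof = 96, alignof = 8
— Header2 —
0..28  checksum  (28B, 4-aligned)
28..30  magic  (2B, 2-aligned)
30..32  port  (2B, 2-aligned)
32..40  proto  (8B, 8-aligned)
40..64  seq  (24B, 8-aligned)
64..72  src  (8B, 8-aligned)
72..76  window  (4B, 4-aligned)
76..77  ttl  (1B, 1-aligned)
77..78  -- padding (1B)
78..80  flags  (2B, 2-aligned)
80..84  length  (4B, 4-aligned)
84..88  ack  (4B, 4-aligned)
sizeof = 88, alignof = 8
96 − 88 = 8

8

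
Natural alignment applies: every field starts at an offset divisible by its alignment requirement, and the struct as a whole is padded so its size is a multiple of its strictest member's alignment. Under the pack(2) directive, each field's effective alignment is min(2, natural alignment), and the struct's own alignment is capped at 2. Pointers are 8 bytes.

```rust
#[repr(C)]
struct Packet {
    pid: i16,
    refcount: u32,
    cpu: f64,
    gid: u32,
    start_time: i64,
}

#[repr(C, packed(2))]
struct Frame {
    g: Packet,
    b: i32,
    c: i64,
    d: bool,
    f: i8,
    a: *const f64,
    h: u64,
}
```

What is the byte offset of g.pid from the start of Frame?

0

Packet: 0..2  pid  (2B, 2-aligned); 2..4  -- padding (2B); 4..8  refcount  (4B, 4-aligned); 8..16  cpu  (8B, 8-aligned); 16..20  gid  (4B, 4-aligned); 20..24  -- padding (4B); 24..32  start_time  (8B, 8-aligned); sizeof = 32, alignof = 8
0..32  g  (32B, 2-aligned)
within Packet: pid at 0
0 + 0 = 0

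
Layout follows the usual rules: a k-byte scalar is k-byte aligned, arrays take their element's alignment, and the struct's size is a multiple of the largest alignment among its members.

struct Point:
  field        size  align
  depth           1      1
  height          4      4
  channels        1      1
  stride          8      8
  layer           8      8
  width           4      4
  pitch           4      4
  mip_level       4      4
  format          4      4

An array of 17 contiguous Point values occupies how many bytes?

@0: depth [1B, align 1] → 1
+3 pad (align 4)
@4: height [4B, align 4] → 8
@8: channels [1B, align 1] → 9
+7 pad (align 8)
@16: stride [8B, align 8] → 24
@24: layer [8B, align 8] → 32
@32: width [4B, align 4] → 36
@36: pitch [4B, align 4] → 40
@40: mip_level [4B, align 4] → 44
@44: format [4B, align 4] → 48
size 48, align 8
array of 17: 17 × 48 = 816

816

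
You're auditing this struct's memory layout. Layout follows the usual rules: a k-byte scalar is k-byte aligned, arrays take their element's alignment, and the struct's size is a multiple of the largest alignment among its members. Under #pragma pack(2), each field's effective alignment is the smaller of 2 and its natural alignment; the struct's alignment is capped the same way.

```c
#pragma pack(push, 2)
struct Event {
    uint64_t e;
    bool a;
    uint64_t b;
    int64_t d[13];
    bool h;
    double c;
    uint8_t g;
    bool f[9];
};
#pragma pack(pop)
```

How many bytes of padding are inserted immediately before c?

1

e at 0 (size 8, align 2) → ends 8
a at 8 (size 1, align 1) → ends 9
pad 1 to align 2 for b
b at 10 (size 8, align 2) → ends 18
d at 18 (size 104, align 2) → ends 122
h at 122 (size 1, align 1) → ends 123
pad 1 to align 2 for c
c at 124 (size 8, align 2) → ends 132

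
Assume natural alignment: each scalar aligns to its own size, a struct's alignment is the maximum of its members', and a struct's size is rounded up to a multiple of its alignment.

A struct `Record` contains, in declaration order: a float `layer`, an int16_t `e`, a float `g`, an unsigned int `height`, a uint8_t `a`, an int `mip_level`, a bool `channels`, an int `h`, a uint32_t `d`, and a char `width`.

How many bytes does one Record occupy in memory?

0..4  layer  (4B, 4-aligned)
4..6  e  (2B, 2-aligned)
6..8  -- padding (2B)
8..12  g  (4B, 4-aligned)
12..16  height  (4B, 4-aligned)
16..17  a  (1B, 1-aligned)
17..20  -- padding (3B)
20..24  mip_level  (4B, 4-aligned)
24..25  channels  (1B, 1-aligned)
25..28  -- padding (3B)
28..32  h  (4B, 4-aligned)
32..36  d  (4B, 4-aligned)
36..37  width  (1B, 1-aligned)
37..40  -- tail padding (3B)
sizeof = 40, alignof = 4

40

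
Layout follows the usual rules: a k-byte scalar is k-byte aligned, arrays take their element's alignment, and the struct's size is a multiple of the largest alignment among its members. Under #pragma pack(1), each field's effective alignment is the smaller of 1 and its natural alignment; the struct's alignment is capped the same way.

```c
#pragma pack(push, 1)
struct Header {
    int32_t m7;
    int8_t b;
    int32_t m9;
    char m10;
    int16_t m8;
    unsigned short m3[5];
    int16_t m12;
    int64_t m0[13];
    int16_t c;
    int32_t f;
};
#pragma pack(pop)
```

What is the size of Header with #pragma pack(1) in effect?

@0: m7 [4B, align 1] → 4
@4: b [1B, align 1] → 5
@5: m9 [4B, align 1] → 9
@9: m10 [1B, align 1] → 10
@10: m8 [2B, align 1] → 12
@12: m3 [10B, align 1] → 22
@22: m12 [2B, align 1] → 24
@24: m0 [104B, align 1] → 128
@128: c [2B, align 1] → 130
@130: f [4B, align 1] → 134
size 134, align 1

134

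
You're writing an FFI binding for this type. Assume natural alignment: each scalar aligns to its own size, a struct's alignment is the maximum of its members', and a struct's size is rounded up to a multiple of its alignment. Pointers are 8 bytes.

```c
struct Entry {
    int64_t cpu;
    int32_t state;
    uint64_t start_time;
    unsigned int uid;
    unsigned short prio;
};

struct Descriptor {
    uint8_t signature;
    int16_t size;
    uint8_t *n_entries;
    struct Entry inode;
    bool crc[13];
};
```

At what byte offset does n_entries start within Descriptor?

8

Entry: 0..8  cpu  (8B, 8-aligned); 8..12  state  (4B, 4-aligned); 12..16  -- padding (4B); 16..24  start_time  (8B, 8-aligned); 24..28  uid  (4B, 4-aligned); 28..30  prio  (2B, 2-aligned); 30..32  -- tail padding (2B); sizeof = 32, alignof = 8
0..1  signature  (1B, 1-aligned)
1..2  -- padding (1B)
2..4  size  (2B, 2-aligned)
4..8  -- padding (4B)
8..16  n_entries  (8B, 8-aligned)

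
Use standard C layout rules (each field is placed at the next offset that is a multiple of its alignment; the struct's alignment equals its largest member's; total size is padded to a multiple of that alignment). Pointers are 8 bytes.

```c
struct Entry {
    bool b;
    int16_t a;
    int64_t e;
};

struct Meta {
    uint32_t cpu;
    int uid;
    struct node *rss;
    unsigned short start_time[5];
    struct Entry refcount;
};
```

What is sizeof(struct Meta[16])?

Entry: b at 0 (size 1, align 1) → ends 1; pad 1 to align 2 for a; a at 2 (size 2, align 2) → ends 4; pad 4 to align 8 for e; e at 8 (size 8, align 8) → ends 16; total 16 bytes, alignment 8
cpu at 0 (size 4, align 4) → ends 4
uid at 4 (size 4, align 4) → ends 8
rss at 8 (size 8, align 8) → ends 16
start_time at 16 (size 10, align 2) → ends 26
pad 6 to align 8 for refcount
refcount at 32 (size 16, align 8) → ends 48
total 48 bytes, alignment 8
array of 16: 16 × 48 = 768

768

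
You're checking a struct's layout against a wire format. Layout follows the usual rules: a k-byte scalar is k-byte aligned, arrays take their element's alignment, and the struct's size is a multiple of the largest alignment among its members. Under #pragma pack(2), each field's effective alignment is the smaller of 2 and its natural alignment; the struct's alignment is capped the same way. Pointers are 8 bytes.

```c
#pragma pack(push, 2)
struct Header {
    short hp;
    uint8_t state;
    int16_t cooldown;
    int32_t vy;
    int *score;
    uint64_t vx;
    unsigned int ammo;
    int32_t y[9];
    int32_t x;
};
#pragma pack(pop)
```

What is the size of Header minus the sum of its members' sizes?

1

hp at 0 (size 2, align 2) → ends 2
state at 2 (size 1, align 1) → ends 3
pad 1 to align 2 for cooldown
cooldown at 4 (size 2, align 2) → ends 6
vy at 6 (size 4, align 2) → ends 10
score at 10 (size 8, align 2) → ends 18
vx at 18 (size 8, align 2) → ends 26
ammo at 26 (size 4, align 2) → ends 30
y at 30 (size 36, align 2) → ends 66
x at 66 (size 4, align 2) → ends 70
total 70 bytes, alignment 2
data bytes 69, size 70 → padding 1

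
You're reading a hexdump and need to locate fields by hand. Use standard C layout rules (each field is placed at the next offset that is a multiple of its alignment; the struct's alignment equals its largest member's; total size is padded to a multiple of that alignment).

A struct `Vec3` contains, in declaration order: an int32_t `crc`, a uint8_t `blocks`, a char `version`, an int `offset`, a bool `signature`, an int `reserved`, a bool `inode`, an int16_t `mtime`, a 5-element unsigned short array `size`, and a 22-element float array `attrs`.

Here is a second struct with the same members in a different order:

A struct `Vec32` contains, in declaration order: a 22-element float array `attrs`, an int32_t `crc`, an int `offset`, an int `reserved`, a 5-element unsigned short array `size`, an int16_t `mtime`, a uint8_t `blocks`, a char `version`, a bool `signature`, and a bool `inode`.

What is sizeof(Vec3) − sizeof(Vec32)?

8

@0: crc [4B, align 4] → 4
@4: blocks [1B, align 1] → 5
@5: version [1B, align 1] → 6
+2 pad (align 4)
@8: offset [4B, align 4] → 12
@12: signature [1B, align 1] → 13
+3 pad (align 4)
@16: reserved [4B, align 4] → 20
@20: inode [1B, align 1] → 21
+1 pad (align 2)
@22: mtime [2B, align 2] → 24
@24: size [10B, align 2] → 34
+2 pad (align 4)
@36: attrs [88B, align 4] → 124
size 124, align 4
— Vec32 —
@0: attrs [88B, align 4] → 88
@88: crc [4B, align 4] → 92
@92: offset [4B, align 4] → 96
@96: reserved [4B, align 4] → 100
@100: size [10B, align 2] → 110
@110: mtime [2B, align 2] → 112
@112: blocks [1B, align 1] → 113
@113: version [1B, align 1] → 114
@114: signature [1B, align 1] → 115
@115: inode [1B, align 1] → 116
size 116, align 4
124 − 116 = 8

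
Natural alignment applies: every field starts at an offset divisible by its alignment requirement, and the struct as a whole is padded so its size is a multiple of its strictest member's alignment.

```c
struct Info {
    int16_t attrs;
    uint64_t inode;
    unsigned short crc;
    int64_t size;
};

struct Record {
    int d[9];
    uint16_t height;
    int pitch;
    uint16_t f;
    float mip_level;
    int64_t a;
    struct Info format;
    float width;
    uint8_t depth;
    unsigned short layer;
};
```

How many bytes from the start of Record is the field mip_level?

48

Info: @0: attrs [2B, align 2] → 2; +6 pad (align 8); @8: inode [8B, align 8] → 16; @16: crc [2B, align 2] → 18; +6 pad (align 8); @24: size [8B, align 8] → 32; size 32, align 8
@0: d [36B, align 4] → 36
@36: height [2B, align 2] → 38
+2 pad (align 4)
@40: pitch [4B, align 4] → 44
@44: f [2B, align 2] → 46
+2 pad (align 4)
@48: mip_level [4B, align 4] → 52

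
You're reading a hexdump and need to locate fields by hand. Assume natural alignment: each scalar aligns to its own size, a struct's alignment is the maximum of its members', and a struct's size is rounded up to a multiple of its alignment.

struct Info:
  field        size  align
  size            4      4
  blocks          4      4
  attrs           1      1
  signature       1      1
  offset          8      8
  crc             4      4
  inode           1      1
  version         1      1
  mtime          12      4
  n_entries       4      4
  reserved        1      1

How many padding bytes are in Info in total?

size at 0 (size 4, align 4) → ends 4
blocks at 4 (size 4, align 4) → ends 8
attrs at 8 (size 1, align 1) → ends 9
signature at 9 (size 1, align 1) → ends 10
pad 6 to align 8 for offset
offset at 16 (size 8, align 8) → ends 24
crc at 24 (size 4, align 4) → ends 28
inode at 28 (size 1, align 1) → ends 29
version at 29 (size 1, align 1) → ends 30
pad 2 to align 4 for mtime
mtime at 32 (size 12, align 4) → ends 44
n_entries at 44 (size 4, align 4) → ends 48
reserved at 48 (size 1, align 1) → ends 49
tail pad 7 to reach multiple of 8
total 56 bytes, alignment 8
data bytes 41, size 56 → padding 15

15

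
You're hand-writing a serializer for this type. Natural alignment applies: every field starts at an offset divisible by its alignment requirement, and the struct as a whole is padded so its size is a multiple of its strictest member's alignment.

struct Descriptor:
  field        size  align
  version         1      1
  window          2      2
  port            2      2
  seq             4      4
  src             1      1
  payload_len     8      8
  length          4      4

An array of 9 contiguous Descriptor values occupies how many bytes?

version at 0 (size 1, align 1) → ends 1
pad 1 to align 2 for window
window at 2 (size 2, align 2) → ends 4
port at 4 (size 2, align 2) → ends 6
pad 2 to align 4 for seq
seq at 8 (size 4, align 4) → ends 12
src at 12 (size 1, align 1) → ends 13
pad 3 to align 8 for payload_len
payload_len at 16 (size 8, align 8) → ends 24
length at 24 (size 4, align 4) → ends 28
tail pad 4 to reach multiple of 8
total 32 bytes, alignment 8
array of 9: 9 × 32 = 288

288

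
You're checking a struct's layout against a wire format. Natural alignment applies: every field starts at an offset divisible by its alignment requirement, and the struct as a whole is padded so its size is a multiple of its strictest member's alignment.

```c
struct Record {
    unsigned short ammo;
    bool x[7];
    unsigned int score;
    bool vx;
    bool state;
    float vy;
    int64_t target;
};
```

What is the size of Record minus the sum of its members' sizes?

5

ammo at 0 (size 2, align 2) → ends 2
x at 2 (size 7, align 1) → ends 9
pad 3 to align 4 for score
score at 12 (size 4, align 4) → ends 16
vx at 16 (size 1, align 1) → ends 17
state at 17 (size 1, align 1) → ends 18
pad 2 to align 4 for vy
vy at 20 (size 4, align 4) → ends 24
target at 24 (size 8, align 8) → ends 32
total 32 bytes, alignment 8
data bytes 27, size 32 → padding 5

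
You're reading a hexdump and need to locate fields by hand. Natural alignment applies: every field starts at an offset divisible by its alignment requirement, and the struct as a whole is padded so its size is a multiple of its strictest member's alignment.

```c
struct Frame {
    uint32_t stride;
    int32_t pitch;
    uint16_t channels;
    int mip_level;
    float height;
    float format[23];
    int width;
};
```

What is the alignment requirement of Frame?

4

member alignments: stride=4, pitch=4, channels=2, mip_level=4, height=4, format=4, width=4
max = 4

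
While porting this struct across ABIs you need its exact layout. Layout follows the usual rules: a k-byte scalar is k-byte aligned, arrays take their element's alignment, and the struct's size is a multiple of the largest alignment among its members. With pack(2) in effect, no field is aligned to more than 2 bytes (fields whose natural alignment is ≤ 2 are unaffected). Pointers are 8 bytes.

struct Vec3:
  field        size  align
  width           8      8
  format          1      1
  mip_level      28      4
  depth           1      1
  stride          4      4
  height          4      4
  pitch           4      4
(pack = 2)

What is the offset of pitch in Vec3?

48

width at 0 (size 8, align 2) → ends 8
format at 8 (size 1, align 1) → ends 9
pad 1 to align 2 for mip_level
mip_level at 10 (size 28, align 2) → ends 38
depth at 38 (size 1, align 1) → ends 39
pad 1 to align 2 for stride
stride at 40 (size 4, align 2) → ends 44
height at 44 (size 4, align 2) → ends 48
pitch at 48 (size 4, align 2) → ends 52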